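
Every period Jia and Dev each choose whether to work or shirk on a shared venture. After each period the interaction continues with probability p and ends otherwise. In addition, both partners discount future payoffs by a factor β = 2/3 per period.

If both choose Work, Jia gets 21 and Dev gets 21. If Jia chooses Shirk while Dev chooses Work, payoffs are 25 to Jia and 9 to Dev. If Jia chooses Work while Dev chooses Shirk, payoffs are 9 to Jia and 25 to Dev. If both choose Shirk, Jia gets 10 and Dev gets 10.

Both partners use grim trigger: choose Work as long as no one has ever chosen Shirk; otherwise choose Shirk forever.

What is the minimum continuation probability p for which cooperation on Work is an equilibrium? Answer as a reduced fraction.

2/5

Expected continuation weight on next period's payoff is β·p = 2/3·p, which plays the role of the discount factor.
Cooperation requires 2/3·p ≥ (25−21)/(25−10) = 4/15, hence p ≥ 2/5.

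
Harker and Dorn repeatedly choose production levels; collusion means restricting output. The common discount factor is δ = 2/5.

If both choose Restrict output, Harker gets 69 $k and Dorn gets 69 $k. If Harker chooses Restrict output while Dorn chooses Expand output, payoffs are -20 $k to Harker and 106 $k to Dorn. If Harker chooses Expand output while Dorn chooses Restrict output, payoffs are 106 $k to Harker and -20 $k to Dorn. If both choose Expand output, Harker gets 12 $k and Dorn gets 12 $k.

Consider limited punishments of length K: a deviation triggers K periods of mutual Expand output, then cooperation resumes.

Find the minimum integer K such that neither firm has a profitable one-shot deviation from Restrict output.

IC: δ(1−δ^K)/(1−δ) ≥ (106−69)/(69−12) = 37/57.
With δ = 2/5: need 1 − δ^K ≥ 37/57·(1−2/5)/(2/5), i.e. δ^K ≤ 0.0263.
Since (2/5)^3 = 0.0640 and (2/5)^4 = 0.0256, the smallest such K is 4.

4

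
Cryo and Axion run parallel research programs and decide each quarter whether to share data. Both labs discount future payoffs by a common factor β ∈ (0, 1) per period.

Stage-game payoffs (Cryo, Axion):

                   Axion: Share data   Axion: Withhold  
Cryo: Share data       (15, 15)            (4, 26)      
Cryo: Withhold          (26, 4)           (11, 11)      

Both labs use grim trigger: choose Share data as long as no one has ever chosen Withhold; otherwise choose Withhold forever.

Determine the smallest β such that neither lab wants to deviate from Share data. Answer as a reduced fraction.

11/15

15/(1−β) ≥ 26 + 11β/(1−β)
15 ≥ 26 − 15β
β ≥ 11/15.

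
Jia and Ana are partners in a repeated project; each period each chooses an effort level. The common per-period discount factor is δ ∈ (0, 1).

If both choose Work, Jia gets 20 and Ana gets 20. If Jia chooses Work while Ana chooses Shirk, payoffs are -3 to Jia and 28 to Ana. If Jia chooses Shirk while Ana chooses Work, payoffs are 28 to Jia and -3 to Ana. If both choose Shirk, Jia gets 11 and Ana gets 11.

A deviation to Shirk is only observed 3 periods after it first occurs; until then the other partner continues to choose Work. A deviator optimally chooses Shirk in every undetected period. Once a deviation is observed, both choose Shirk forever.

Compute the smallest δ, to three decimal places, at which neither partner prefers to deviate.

0.778

Deviating for the 3 undetected periods gains 28−20 = 8 per period over cooperation, then loses 20−11 = 9 per period forever once punishment starts.
Gain: 8(1 + δ + … + δ^2); loss: 9·δ^3/(1−δ).
No profitable deviation ⇔ 8(1−δ^3) ≤ 9·δ^3, i.e. δ^3 ≥ 8/(8+9) = 8/17.
Hence δ ≥ (8/17)^(1/3) ≈ 0.778.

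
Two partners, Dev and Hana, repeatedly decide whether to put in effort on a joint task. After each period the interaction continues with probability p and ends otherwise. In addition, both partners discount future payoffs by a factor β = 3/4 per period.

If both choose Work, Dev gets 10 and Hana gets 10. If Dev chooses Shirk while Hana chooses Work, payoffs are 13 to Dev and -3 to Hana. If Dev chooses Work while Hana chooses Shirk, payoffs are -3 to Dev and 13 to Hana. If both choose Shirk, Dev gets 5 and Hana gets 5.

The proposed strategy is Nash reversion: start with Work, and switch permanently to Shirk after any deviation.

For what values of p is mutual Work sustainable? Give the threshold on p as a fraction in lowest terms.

1/2

With continuation probability p and discount β, the effective per-period discount factor is βp.
Grim-trigger IC: βp ≥ (13−10)/(13−5) = 3/8.
So p ≥ (3/8)/(3/4) = 1/2.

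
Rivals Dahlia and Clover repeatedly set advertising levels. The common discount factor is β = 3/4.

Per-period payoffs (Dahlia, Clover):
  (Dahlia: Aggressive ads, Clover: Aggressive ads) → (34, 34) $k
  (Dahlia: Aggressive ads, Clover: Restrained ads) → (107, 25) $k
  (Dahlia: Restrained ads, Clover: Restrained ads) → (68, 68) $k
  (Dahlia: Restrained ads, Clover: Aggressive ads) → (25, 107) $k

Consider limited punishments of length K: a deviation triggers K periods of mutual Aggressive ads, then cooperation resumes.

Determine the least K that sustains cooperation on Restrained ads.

Need Σ_{k=1}^{K} β^k ≥ (107−68)/(68−34) = 1.1471 at β = 3/4.
At K = 1 the sum is 0.7500 < 1.1471; at K = 2 it is 1.3125 ≥ 1.1471.
So the minimum punishment length is K = 2.

2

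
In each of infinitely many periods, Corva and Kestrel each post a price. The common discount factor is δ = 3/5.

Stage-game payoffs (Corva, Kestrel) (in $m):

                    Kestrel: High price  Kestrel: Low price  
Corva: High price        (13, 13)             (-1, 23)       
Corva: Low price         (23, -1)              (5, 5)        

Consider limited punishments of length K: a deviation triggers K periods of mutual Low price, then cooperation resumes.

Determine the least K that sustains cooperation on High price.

Need Σ_{k=1}^{K} δ^k ≥ (23−13)/(13−5) = 1.2500 at δ = 3/5.
At K = 3 the sum is 1.1760 < 1.2500; at K = 4 it is 1.3056 ≥ 1.2500.
So the minimum punishment length is K = 4.

4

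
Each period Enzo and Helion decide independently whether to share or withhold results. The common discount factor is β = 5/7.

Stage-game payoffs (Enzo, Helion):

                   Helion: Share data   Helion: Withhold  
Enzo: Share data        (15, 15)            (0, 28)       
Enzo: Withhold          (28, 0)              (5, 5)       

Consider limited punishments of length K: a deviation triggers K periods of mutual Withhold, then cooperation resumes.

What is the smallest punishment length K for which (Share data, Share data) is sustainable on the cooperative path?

IC: β(1−β^K)/(1−β) ≥ (28−15)/(15−5) = 13/10.
With β = 5/7: need 1 − β^K ≥ 13/10·(1−5/7)/(5/7), i.e. β^K ≤ 0.4800.
Since (5/7)^2 = 0.5102 and (5/7)^3 = 0.3644, the smallest such K is 3.

3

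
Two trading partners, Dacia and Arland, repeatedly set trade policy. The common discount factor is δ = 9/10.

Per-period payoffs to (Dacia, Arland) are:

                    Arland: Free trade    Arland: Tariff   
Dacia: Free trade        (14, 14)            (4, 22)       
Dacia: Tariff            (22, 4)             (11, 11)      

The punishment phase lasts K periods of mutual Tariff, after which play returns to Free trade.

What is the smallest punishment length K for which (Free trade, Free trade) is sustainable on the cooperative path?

4

IC: δ(1−δ^K)/(1−δ) ≥ (22−14)/(14−11) = 8/3.
With δ = 9/10: need 1 − δ^K ≥ 8/3·(1−9/10)/(9/10), i.e. δ^K ≤ 0.7037.
Since (9/10)^3 = 0.7290 and (9/10)^4 = 0.6561, the smallest such K is 4.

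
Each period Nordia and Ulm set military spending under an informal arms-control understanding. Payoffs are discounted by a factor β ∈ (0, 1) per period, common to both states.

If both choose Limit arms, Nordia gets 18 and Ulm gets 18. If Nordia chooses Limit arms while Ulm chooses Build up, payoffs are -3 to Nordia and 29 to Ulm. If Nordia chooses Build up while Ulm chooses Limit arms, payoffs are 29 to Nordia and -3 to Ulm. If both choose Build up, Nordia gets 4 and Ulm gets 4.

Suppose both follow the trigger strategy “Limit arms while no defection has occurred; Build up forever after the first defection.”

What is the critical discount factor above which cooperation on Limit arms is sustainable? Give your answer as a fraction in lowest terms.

One-period gain from deviating is 29 − 18 = 11. The loss is 18 − 4 = 14 in every subsequent period, with present value 14·β/(1−β).
Deviation is unprofitable when 14·β/(1−β) ≥ 11, i.e. β/(1−β) ≥ 11/14.
Equivalently β ≥ 11/(11+14) = 11/25.

11/25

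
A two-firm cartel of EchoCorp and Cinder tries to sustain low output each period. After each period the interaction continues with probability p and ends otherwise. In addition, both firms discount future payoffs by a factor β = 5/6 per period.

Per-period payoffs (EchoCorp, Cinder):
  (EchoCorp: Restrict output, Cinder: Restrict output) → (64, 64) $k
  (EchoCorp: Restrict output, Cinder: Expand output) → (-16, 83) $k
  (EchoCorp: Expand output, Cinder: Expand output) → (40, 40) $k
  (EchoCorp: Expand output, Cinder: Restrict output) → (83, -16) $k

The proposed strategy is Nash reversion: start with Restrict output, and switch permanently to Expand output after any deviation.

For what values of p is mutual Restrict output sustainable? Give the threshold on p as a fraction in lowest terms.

114/215

Expected continuation weight on next period's payoff is β·p = 5/6·p, which plays the role of the discount factor.
Cooperation requires 5/6·p ≥ (83−64)/(83−40) = 19/43, hence p ≥ 114/215.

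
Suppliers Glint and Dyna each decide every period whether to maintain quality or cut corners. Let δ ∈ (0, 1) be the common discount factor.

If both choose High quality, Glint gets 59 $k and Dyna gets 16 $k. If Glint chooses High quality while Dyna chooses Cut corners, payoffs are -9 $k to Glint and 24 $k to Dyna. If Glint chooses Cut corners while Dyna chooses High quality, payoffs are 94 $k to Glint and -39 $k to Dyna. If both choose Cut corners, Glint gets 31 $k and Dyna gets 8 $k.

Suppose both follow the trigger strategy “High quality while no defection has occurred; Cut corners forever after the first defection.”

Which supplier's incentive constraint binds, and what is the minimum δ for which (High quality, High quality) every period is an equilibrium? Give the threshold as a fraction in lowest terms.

For Glint: deviation gain 94−59 = 35, per-period punishment loss 59−31 = 28. IC gives δ ≥ 35/63 = 5/9.
For Dyna: gain 8, loss 8 per period, so δ ≥ 8/16 = 1/2.
The tighter constraint is Glint's, so cooperation needs δ ≥ 5/9.

Glint; δ ≥ 5/9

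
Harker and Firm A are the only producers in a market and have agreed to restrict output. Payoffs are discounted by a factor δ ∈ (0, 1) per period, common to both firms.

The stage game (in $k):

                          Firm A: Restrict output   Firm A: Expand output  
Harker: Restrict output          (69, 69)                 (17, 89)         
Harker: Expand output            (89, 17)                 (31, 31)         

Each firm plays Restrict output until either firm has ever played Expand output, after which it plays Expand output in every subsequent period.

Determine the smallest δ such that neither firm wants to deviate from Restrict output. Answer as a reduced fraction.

10/29

One-period gain from deviating is 89 − 69 = 20. The loss is 69 − 31 = 38 in every subsequent period, with present value 38·δ/(1−δ).
Deviation is unprofitable when 38·δ/(1−δ) ≥ 20, i.e. δ/(1−δ) ≥ 10/19.
Equivalently δ ≥ 20/(20+38) = 10/29.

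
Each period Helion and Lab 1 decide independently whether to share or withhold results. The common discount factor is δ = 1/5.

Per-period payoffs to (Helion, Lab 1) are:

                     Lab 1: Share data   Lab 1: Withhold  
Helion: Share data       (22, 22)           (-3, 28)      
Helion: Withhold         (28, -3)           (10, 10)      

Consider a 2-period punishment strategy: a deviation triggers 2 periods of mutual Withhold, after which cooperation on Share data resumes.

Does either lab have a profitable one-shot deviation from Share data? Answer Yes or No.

Yes

A one-shot deviation gives 28 now, then 10 for 2 periods, then back to 22.
Gain from deviating: (28−22) today; loss: (22−10) in each of the next 2 periods.
No-deviation condition: (22−10)(δ+…+δ^2) ≥ 28−22, i.e. δ+…+δ^2 ≥ 1/2.
At δ = 1/5: δ+…+δ^2 = 0.2400 < 0.5000.
So cooperation is not sustainable.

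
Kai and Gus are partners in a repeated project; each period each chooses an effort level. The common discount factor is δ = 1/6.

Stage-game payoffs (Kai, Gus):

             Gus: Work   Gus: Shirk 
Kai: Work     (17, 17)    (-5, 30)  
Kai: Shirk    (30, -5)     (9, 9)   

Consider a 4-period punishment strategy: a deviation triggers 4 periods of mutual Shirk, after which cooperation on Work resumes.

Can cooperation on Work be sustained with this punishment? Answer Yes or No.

IC: δ+…+δ^4 ≥ (30−17)/(17−9) = 13/8.
At δ = 1/6: partial sum = 0.1998 < 1.6250. Cooperation not sustainable.

No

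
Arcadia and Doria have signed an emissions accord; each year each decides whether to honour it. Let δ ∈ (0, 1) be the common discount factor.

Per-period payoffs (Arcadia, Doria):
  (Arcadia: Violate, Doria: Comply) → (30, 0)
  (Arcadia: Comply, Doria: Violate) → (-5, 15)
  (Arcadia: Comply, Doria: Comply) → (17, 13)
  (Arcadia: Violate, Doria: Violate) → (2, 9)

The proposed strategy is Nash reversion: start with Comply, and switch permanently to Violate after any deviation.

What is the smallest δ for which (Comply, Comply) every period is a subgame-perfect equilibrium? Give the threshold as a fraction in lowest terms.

For Arcadia: deviation gain 30−17 = 13, per-period punishment loss 17−2 = 15. IC gives δ ≥ 13/28.
For Doria: gain 2, loss 4 per period, so δ ≥ 2/6 = 1/3.
The tighter constraint is Arcadia's, so cooperation needs δ ≥ 13/28.

13/28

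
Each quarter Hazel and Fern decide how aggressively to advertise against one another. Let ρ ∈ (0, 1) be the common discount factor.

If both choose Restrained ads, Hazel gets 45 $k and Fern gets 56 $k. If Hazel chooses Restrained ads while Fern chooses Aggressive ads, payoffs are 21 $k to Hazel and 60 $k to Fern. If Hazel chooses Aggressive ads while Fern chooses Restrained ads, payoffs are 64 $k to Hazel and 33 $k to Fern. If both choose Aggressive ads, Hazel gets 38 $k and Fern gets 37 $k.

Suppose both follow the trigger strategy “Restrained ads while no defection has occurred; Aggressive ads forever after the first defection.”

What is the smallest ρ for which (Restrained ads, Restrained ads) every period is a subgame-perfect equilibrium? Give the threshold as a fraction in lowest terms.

For Hazel: deviation gain 64−45 = 19, per-period punishment loss 45−38 = 7. IC gives ρ ≥ 19/26.
For Fern: gain 4, loss 19 per period, so ρ ≥ 4/23.
The tighter constraint is Hazel's, so cooperation needs ρ ≥ 19/26.

19/26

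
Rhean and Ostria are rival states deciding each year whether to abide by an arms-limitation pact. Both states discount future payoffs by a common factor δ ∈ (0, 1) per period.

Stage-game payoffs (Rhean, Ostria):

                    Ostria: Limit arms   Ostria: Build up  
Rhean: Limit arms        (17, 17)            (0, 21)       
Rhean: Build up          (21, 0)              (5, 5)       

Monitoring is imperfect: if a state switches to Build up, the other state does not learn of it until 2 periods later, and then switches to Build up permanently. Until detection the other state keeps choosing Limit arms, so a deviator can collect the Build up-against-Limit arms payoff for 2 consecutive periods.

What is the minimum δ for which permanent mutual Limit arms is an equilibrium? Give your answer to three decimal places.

0.500

A deviator earns 21 for 2 periods, then 5 forever; cooperating earns 17 forever. Multiplying the IC by (1−δ):
17 ≥ 21(1−δ^2) + 5δ^2, so 16·δ^2 ≥ 4 and δ^2 ≥ 1/4.
δ ≥ (1/4)^(1/2) ≈ 0.500.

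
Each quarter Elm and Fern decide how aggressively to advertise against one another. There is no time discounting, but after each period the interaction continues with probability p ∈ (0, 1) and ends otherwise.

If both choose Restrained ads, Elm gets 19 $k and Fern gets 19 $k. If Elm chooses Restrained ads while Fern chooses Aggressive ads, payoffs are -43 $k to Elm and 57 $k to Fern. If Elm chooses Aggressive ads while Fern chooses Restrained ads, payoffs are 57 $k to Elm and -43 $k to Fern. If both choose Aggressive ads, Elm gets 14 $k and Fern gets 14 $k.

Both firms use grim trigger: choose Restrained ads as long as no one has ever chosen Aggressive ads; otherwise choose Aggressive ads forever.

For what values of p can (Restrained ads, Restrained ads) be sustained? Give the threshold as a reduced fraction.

38/43

Expected cooperation value is 19 + p·19 + p²·19 + … = 19/(1−p); deviation gives 57 + p·14/(1−p).
19 ≥ 57(1−p) + 14p ⇒ 43p ≥ 38 ⇒ p ≥ 38/43.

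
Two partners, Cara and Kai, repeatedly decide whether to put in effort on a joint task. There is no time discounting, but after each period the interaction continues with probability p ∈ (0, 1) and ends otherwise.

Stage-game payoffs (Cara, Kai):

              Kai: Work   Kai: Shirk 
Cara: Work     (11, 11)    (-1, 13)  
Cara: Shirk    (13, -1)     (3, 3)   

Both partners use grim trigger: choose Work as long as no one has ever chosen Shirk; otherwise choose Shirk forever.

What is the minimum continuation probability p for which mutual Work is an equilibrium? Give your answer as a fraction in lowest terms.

Expected cooperation value is 11 + p·11 + p²·11 + … = 11/(1−p); deviation gives 13 + p·3/(1−p).
11 ≥ 13(1−p) + 3p ⇒ 10p ≥ 2 ⇒ p ≥ 2/10 = 1/5.

1/5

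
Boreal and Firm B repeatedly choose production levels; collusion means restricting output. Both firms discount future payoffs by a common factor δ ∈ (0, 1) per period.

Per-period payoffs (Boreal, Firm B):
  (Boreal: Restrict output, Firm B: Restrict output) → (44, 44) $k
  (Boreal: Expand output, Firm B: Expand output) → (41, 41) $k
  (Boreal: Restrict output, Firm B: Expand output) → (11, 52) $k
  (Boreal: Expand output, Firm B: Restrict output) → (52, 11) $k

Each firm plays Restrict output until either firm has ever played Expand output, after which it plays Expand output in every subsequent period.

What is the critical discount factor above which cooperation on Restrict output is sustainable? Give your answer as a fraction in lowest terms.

One-period gain from deviating is 52 − 44 = 8. The loss is 44 − 41 = 3 in every subsequent period, with present value 3·δ/(1−δ).
Deviation is unprofitable when 3·δ/(1−δ) ≥ 8, i.e. δ/(1−δ) ≥ 8/3.
Equivalently δ ≥ 8/(8+3) = 8/11.

8/11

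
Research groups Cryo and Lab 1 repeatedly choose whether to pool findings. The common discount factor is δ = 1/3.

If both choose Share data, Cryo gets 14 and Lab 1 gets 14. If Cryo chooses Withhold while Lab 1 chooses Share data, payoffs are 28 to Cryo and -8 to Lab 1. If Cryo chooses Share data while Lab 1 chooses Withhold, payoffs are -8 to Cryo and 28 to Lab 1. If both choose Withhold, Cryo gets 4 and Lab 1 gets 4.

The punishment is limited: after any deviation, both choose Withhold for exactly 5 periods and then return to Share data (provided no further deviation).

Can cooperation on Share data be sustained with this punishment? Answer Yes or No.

No

A one-shot deviation gives 28 now, then 4 for 5 periods, then back to 14.
Gain from deviating: (28−14) today; loss: (14−4) in each of the next 5 periods.
No-deviation condition: (14−4)(δ+…+δ^5) ≥ 28−14, i.e. δ+…+δ^5 ≥ 7/5.
At δ = 1/3: δ+…+δ^5 = 0.4979 < 1.4000.
So cooperation is not sustainable.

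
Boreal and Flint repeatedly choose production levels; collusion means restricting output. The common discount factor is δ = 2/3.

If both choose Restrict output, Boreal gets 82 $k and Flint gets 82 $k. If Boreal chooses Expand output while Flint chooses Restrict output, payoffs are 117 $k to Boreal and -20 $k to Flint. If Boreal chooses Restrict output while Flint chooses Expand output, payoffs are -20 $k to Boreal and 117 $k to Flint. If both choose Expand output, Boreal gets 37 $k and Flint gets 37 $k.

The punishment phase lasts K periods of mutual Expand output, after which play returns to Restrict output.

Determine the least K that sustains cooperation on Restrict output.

IC: δ(1−δ^K)/(1−δ) ≥ (117−82)/(82−37) = 7/9.
With δ = 2/3: need 1 − δ^K ≥ 7/9·(1−2/3)/(2/3), i.e. δ^K ≤ 0.6111.
Since (2/3)^1 = 0.6667 and (2/3)^2 = 0.4444, the smallest such K is 2.

2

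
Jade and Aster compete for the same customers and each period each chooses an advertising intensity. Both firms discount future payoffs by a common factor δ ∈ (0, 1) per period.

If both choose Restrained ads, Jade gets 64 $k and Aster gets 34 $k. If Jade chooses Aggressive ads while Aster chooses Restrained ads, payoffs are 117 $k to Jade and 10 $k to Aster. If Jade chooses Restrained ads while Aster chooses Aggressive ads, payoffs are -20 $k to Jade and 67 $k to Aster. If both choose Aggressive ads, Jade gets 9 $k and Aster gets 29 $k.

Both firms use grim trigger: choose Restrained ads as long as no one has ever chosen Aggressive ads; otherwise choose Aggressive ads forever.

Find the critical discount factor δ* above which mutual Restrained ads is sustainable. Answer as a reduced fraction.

Jade: cooperation gives 64 each period; deviation gives 117 once then 9 forever.
  64/(1−δ) ≥ 117 + 9δ/(1−δ) ⇒ δ ≥ 53/108.
Aster: cooperation gives 34 each period; deviation gives 67 once then 29 forever.
  δ ≥ 33/38.
Both must hold, so the binding constraint is Aster's: δ ≥ 33/38.

33/38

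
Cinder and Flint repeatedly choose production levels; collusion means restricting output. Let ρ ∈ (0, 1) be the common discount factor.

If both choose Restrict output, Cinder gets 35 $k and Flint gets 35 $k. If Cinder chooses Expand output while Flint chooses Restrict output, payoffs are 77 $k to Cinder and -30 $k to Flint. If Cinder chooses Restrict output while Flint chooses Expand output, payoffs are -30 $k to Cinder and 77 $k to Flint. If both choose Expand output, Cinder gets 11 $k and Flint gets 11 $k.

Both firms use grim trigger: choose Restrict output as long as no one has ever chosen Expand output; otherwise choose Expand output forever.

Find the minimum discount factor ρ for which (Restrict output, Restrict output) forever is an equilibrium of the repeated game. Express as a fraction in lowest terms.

7/11

One-period gain from deviating is 77 − 35 = 42. The loss is 35 − 11 = 24 in every subsequent period, with present value 24·ρ/(1−ρ).
Deviation is unprofitable when 24·ρ/(1−ρ) ≥ 42, i.e. ρ/(1−ρ) ≥ 7/4.
Equivalently ρ ≥ 42/(42+24) = 7/11.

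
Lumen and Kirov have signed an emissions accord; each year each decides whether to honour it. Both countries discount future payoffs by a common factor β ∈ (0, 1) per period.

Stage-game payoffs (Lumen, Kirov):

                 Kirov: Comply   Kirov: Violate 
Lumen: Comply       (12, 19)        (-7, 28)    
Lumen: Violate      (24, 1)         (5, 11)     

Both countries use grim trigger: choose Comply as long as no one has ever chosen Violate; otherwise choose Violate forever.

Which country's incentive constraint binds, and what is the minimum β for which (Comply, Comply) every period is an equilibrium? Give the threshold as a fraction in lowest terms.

Lumen: cooperation gives 12 each period; deviation gives 24 once then 5 forever.
  12/(1−β) ≥ 24 + 5β/(1−β) ⇒ β ≥ 12/19.
Kirov: cooperation gives 19 each period; deviation gives 28 once then 11 forever.
  β ≥ 9/17.
Both must hold, so the binding constraint is Lumen's: β ≥ 12/19.

Lumen; β ≥ 12/19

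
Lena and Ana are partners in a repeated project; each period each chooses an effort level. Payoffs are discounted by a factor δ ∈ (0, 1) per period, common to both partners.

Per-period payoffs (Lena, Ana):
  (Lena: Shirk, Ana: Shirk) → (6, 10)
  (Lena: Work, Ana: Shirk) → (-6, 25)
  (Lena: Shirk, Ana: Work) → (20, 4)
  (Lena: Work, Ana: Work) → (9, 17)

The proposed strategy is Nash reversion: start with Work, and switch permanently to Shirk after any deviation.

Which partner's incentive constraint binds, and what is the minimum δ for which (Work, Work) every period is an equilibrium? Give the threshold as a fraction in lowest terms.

Lena: cooperation gives 9 each period; deviation gives 20 once then 6 forever.
  9/(1−δ) ≥ 20 + 6δ/(1−δ) ⇒ δ ≥ 11/14.
Ana: cooperation gives 17 each period; deviation gives 25 once then 10 forever.
  δ ≥ 8/15.
Both must hold, so the binding constraint is Lena's: δ ≥ 11/14.

Lena; δ ≥ 11/14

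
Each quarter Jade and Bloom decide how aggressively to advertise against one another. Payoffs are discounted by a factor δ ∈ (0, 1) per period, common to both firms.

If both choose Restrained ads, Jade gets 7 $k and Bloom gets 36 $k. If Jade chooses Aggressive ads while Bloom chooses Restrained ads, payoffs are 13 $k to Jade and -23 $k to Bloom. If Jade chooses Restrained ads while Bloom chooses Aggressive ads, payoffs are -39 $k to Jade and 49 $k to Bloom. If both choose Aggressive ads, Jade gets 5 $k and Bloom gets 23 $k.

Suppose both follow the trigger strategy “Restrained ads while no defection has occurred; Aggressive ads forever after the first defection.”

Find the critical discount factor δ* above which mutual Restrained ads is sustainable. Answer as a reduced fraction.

3/4

For Jade: deviation gain 13−7 = 6, per-period punishment loss 7−5 = 2. IC gives δ ≥ 6/8 = 3/4.
For Bloom: gain 13, loss 13 per period, so δ ≥ 13/26 = 1/2.
The tighter constraint is Jade's, so cooperation needs δ ≥ 3/4.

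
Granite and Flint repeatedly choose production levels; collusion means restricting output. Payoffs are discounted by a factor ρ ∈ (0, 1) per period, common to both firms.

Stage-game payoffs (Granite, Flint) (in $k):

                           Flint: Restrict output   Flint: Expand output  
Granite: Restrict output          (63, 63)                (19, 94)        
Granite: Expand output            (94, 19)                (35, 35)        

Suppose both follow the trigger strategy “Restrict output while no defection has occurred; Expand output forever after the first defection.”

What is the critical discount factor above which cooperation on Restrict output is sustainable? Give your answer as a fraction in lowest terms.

63/(1−ρ) ≥ 94 + 35ρ/(1−ρ)
63 ≥ 94 − 59ρ
ρ ≥ 31/59.

31/59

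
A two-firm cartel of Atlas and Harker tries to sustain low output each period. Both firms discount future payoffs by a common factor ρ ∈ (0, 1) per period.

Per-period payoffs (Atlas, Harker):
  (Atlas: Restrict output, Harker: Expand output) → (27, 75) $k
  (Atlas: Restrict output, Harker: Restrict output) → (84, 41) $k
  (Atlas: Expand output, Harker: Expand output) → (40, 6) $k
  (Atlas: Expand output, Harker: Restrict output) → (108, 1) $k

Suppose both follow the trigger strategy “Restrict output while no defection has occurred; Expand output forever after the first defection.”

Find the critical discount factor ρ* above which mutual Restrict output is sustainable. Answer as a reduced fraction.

For Atlas: deviation gain 108−84 = 24, per-period punishment loss 84−40 = 44. IC gives ρ ≥ 24/68 = 6/17.
For Harker: gain 34, loss 35 per period, so ρ ≥ 34/69.
The tighter constraint is Harker's, so cooperation needs ρ ≥ 34/69.

34/69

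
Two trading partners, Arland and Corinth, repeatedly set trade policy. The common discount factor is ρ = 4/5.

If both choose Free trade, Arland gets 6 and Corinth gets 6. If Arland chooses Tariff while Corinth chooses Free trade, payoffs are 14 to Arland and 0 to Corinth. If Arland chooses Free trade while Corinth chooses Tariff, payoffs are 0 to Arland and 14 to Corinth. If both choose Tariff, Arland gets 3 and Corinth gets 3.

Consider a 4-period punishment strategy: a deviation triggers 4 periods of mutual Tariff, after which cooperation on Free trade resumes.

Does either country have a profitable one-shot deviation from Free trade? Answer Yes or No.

Yes

IC: ρ+…+ρ^4 ≥ (14−6)/(6−3) = 8/3.
At ρ = 4/5: partial sum = 2.3616 < 2.6667. Cooperation not sustainable.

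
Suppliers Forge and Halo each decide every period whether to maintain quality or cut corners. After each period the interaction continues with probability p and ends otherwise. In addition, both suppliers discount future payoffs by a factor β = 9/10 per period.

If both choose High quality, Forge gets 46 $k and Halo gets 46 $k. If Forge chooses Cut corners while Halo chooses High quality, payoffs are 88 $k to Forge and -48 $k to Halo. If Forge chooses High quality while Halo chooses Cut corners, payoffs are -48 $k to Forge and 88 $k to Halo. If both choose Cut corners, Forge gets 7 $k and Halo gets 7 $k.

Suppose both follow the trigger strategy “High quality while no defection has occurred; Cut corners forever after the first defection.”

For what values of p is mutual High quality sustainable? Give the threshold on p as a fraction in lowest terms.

With continuation probability p and discount β, the effective per-period discount factor is βp.
Grim-trigger IC: βp ≥ (88−46)/(88−7) = 14/27.
So p ≥ (14/27)/(9/10) = 140/243.

140/243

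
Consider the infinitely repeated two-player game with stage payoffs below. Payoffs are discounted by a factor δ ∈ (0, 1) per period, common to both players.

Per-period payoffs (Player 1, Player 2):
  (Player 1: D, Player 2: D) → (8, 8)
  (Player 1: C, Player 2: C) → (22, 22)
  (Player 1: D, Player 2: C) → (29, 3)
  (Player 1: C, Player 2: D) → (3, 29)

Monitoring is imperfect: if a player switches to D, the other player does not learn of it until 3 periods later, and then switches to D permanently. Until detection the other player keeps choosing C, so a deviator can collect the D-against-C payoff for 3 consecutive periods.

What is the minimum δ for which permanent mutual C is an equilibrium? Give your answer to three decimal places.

A deviator earns 29 for 3 periods, then 8 forever; cooperating earns 22 forever. Multiplying the IC by (1−δ):
22 ≥ 29(1−δ^3) + 8δ^3, so 21·δ^3 ≥ 7 and δ^3 ≥ 1/3.
δ ≥ (1/3)^(1/3) ≈ 0.693.

0.693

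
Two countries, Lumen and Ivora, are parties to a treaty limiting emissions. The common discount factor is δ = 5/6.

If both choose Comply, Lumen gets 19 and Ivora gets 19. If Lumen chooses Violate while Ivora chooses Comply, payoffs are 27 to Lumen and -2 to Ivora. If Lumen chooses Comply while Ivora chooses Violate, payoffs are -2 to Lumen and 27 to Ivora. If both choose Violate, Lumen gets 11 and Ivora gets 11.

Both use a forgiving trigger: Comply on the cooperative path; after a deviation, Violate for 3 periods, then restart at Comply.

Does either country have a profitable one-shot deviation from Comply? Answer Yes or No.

No

Comparing payoff streams over the 4 periods until play realigns: cooperate → 19(1+δ+…+δ^3); deviate → 27 + 11(δ+…+δ^3).
Cooperation is sustained iff (19−11)(δ+…+δ^3) ≥ 27−19.
δ+…+δ^3 = 5/6·(1−(5/6)^3)/(1−5/6) = 2.1065, and (27−19)/(19−11) = 1.0000.
2.1065 ≥ 1.0000, so cooperation is sustainable.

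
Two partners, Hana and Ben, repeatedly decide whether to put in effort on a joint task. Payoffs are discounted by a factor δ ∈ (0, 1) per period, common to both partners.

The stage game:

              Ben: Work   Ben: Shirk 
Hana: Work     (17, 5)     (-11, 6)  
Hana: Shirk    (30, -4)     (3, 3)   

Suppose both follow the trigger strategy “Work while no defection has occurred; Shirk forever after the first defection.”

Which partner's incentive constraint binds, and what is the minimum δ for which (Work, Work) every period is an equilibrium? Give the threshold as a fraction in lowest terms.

Hana: cooperation gives 17 each period; deviation gives 30 once then 3 forever.
  17/(1−δ) ≥ 30 + 3δ/(1−δ) ⇒ δ ≥ 13/27.
Ben: cooperation gives 5 each period; deviation gives 6 once then 3 forever.
  δ ≥ 1/3.
Both must hold, so the binding constraint is Hana's: δ ≥ 13/27.

Hana; δ ≥ 13/27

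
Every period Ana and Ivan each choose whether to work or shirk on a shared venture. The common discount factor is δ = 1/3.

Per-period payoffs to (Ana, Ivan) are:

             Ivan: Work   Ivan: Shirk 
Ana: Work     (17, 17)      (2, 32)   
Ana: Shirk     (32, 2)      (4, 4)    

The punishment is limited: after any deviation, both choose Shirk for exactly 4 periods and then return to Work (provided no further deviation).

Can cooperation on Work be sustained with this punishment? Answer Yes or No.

No

Comparing payoff streams over the 5 periods until play realigns: cooperate → 17(1+δ+…+δ^4); deviate → 32 + 4(δ+…+δ^4).
Cooperation is sustained iff (17−4)(δ+…+δ^4) ≥ 32−17.
δ+…+δ^4 = 1/3·(1−(1/3)^4)/(1−1/3) = 0.4938, and (32−17)/(17−4) = 1.1538.
0.4938 < 1.1538, so cooperation is not sustainable.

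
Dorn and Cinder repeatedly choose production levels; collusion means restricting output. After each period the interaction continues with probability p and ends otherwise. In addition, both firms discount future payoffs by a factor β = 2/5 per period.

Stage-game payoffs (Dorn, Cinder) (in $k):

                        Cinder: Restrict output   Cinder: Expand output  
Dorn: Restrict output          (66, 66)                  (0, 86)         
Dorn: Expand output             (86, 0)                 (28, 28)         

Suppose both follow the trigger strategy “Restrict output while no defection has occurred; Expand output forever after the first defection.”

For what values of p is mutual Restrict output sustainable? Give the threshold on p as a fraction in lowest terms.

25/29

With continuation probability p and discount β, the effective per-period discount factor is βp.
Grim-trigger IC: βp ≥ (86−66)/(86−28) = 10/29.
So p ≥ (10/29)/(2/5) = 25/29.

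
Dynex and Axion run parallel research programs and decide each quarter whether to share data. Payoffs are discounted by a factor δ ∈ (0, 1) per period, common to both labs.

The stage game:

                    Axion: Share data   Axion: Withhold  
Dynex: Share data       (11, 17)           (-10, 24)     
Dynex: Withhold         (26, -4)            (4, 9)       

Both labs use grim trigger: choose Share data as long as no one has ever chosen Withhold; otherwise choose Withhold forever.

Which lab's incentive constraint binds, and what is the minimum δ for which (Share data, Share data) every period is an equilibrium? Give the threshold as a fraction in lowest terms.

Dynex's threshold: (26−11)/(26−4) = 15/22.
Axion's threshold: (24−17)/(24−9) = 7/15.
15/22 > 7/15, so Dynex binds and δ* = 15/22.

Dynex; δ ≥ 15/22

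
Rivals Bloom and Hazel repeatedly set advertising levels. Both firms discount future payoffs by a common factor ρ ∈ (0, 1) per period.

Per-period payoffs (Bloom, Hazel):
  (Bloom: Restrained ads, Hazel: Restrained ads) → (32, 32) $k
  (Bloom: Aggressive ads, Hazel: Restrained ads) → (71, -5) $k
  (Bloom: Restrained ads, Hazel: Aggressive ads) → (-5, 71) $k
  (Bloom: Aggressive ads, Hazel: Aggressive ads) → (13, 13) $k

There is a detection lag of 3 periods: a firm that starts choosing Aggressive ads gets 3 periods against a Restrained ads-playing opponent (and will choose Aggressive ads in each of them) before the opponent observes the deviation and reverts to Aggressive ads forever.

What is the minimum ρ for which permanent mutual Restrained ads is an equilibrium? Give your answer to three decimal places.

0.876

The best deviation is to choose Aggressive ads for all 3 undetected periods, earning 71 each, then 13 forever once detected.
Deviation value: 71(1−ρ^3)/(1−ρ) + 13ρ^3/(1−ρ); cooperation value: 32/(1−ρ).
IC: 32 ≥ 71(1−ρ^3) + 13ρ^3 = 71 − 58ρ^3.
So ρ^3 ≥ 39/58, giving ρ ≥ (39/58)^(1/3) ≈ 0.876.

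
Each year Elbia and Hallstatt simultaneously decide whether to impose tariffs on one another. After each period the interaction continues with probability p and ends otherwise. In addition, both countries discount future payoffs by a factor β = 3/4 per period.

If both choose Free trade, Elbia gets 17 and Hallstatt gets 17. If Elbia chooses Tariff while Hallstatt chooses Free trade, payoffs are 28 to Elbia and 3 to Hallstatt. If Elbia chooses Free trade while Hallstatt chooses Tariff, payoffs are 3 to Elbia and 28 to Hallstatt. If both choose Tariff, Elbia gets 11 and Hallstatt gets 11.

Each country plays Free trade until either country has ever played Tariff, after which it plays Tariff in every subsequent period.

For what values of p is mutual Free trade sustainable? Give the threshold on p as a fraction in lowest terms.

44/51

With continuation probability p and discount β, the effective per-period discount factor is βp.
Grim-trigger IC: βp ≥ (28−17)/(28−11) = 11/17.
So p ≥ (11/17)/(3/4) = 44/51.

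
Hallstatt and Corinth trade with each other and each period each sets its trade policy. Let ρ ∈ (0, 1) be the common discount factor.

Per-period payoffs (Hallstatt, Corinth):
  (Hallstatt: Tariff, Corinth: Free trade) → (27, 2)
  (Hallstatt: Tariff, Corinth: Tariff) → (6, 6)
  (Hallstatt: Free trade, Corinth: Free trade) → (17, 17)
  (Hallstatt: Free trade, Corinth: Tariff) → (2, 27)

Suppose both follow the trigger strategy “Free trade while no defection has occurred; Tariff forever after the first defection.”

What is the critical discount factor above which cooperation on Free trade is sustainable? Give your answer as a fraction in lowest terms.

17/(1−ρ) ≥ 27 + 6ρ/(1−ρ)
17 ≥ 27 − 21ρ
ρ ≥ 10/21.

10/21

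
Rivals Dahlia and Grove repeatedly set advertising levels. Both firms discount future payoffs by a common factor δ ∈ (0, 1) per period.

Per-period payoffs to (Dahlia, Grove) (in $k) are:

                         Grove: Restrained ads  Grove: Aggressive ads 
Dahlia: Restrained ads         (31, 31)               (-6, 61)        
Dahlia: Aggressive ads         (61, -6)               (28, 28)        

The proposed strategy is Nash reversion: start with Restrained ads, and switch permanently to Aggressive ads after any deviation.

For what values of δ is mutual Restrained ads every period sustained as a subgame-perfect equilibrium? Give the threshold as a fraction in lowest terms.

10/11

Cooperation forever yields 31 each period: 31/(1−δ).
Deviating yields 61 once, then 28 forever: 61 + 28δ/(1−δ).
No profitable deviation requires 31/(1−δ) ≥ 61 + 28δ/(1−δ).
Multiplying by (1−δ): 31 ≥ 61(1−δ) + 28δ = 61 − 33δ.
So 33δ ≥ 30, i.e. δ ≥ 30/33 = 10/11.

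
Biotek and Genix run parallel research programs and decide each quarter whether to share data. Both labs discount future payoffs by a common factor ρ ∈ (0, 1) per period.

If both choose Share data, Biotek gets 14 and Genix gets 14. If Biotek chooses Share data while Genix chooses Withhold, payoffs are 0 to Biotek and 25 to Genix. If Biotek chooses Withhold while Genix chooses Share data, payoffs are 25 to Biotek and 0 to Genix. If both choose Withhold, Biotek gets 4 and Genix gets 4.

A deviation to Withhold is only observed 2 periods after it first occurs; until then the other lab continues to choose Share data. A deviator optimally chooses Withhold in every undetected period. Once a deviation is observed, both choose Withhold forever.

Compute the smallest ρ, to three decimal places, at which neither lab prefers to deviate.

0.724

The best deviation is to choose Withhold for all 2 undetected periods, earning 25 each, then 4 forever once detected.
Deviation value: 25(1−ρ^2)/(1−ρ) + 4ρ^2/(1−ρ); cooperation value: 14/(1−ρ).
IC: 14 ≥ 25(1−ρ^2) + 4ρ^2 = 25 − 21ρ^2.
So ρ^2 ≥ 11/21, giving ρ ≥ (11/21)^(1/2) ≈ 0.724.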